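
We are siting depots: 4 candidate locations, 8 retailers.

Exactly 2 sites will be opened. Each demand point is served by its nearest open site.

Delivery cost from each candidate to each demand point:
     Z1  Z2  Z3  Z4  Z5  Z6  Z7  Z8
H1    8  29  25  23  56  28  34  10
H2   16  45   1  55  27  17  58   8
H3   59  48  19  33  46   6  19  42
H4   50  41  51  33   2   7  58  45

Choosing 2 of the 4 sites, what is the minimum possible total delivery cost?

Open {H1, H4}.
  Z1→H1 8, Z2→H1 29, Z3→H1 25, Z4→H1 23, Z5→H4 2, Z6→H4 7, Z7→H1 34, Z8→H1 10  ⇒ total 138.
Compare {H1, H2}: total 147.
Compare {H2, H3}: total 155.
No size-2 selection does better; minimum is 138.

138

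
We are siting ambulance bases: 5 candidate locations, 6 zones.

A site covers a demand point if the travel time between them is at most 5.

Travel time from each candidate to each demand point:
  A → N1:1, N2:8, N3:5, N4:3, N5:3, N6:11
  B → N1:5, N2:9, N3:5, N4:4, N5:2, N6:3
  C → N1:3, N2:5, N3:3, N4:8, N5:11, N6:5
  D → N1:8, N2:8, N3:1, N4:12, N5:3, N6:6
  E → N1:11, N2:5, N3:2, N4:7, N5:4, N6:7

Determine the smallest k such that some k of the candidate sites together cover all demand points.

Coverage sets (demand points within 5 of each site):
  A: {N1, N3, N4, N5}
  B: {N1, N3, N4, N5, N6}
  C: {N1, N2, N3, N6}
  D: {N3, N5}
  E: {N2, N3, N5}
No single site covers all 6 demand points.
But {A, C} covers everything, so the minimum is 2.

2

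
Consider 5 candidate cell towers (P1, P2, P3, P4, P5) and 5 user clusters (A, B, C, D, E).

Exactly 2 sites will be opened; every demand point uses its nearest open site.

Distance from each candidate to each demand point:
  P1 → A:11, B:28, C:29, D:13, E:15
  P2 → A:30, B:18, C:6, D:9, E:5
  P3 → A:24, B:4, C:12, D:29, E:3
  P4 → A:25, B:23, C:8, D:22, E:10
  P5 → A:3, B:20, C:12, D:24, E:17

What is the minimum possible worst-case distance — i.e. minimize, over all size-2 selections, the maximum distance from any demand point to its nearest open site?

13

Open {P1, P3}.
  Farthest demand point is D at distance 13 (to P1); all others are ≤ 13.
With {P1, P2} the worst case is 18.
With {P2, P5} the worst case is 18.
No size-2 selection achieves below 13.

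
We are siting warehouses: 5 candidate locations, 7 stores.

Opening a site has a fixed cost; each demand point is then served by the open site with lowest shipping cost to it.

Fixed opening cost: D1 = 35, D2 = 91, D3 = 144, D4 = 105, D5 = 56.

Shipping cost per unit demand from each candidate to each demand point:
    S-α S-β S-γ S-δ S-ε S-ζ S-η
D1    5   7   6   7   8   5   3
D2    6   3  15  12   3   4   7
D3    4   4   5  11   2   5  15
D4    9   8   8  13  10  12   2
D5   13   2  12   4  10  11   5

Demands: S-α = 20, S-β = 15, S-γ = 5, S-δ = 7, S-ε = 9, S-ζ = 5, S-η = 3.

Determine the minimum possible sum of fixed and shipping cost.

Open {D1, D5}: assign each demand point to its cheapest open site.
  S-α→D1 20×5=100, S-β→D5 15×2=30, S-γ→D1 5×6=30, S-δ→D5 7×4=28, S-ε→D1 9×8=72, S-ζ→D1 5×5=25, S-η→D1 3×3=9
  shipping cost 294, fixed 91 → total 385.
Compare {D1, D2}: shipping cost 280 + fixed 126 = 406.
Compare {D3, D5}: shipping cost 221 + fixed 200 = 421.
Compare {D1}: shipping cost 390 + fixed 35 = 425.
All other subsets cost ≥ 406. Minimum total cost: 385.

385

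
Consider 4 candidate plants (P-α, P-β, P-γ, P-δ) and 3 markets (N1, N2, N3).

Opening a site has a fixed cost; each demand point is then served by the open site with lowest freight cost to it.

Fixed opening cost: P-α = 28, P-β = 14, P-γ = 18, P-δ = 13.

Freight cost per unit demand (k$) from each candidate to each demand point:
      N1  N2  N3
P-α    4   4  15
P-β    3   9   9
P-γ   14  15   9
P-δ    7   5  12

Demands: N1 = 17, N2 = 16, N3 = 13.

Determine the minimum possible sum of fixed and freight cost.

Open {P-α, P-β}: assign each demand point to its cheapest open site.
  N1→P-β 17×3=51, N2→P-α 16×4=64, N3→P-β 13×9=117
  freight cost 232, fixed 42 → total 274.
Compare {P-β, P-δ}: freight cost 248 + fixed 27 = 275.
Compare {P-α, P-β, P-δ}: freight cost 232 + fixed 55 = 287.
Compare {P-α, P-β, P-γ}: freight cost 232 + fixed 60 = 292.
All other subsets cost ≥ 275. Minimum total cost: 274.

274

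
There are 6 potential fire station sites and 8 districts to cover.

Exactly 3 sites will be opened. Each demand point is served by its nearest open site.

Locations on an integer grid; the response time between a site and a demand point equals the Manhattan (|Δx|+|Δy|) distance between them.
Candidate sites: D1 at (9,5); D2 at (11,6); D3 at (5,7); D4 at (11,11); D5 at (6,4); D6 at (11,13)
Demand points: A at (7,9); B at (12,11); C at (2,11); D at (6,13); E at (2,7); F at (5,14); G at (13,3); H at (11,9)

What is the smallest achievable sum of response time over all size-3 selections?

36

Open {D2, D3, D4}.
  A→D3 4, B→D4 1, C→D3 7, D→D3 7, E→D3 3, F→D3 7, G→D2 5, H→D4 2  ⇒ total 36.
Compare {D1, D3, D4}: total 37.
Compare {D2, D3, D6}: total 37.
No size-3 selection does better; minimum is 36.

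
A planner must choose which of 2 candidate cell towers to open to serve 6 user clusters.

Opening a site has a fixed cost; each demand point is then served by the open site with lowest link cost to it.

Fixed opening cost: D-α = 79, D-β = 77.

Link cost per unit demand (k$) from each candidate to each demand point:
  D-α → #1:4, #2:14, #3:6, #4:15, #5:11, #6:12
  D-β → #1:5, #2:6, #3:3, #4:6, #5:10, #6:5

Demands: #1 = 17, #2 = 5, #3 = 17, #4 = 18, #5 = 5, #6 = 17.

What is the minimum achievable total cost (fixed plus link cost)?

486

Open {D-β}: assign each demand point to its cheapest open site.
  #1→D-β 17×5=85, #2→D-β 5×6=30, #3→D-β 17×3=51, #4→D-β 18×6=108, #5→D-β 5×10=50, #6→D-β 17×5=85
  link cost 409, fixed 77 → total 486.
Compare {D-α, D-β}: link cost 392 + fixed 156 = 548.
Compare {D-α}: link cost 769 + fixed 79 = 848.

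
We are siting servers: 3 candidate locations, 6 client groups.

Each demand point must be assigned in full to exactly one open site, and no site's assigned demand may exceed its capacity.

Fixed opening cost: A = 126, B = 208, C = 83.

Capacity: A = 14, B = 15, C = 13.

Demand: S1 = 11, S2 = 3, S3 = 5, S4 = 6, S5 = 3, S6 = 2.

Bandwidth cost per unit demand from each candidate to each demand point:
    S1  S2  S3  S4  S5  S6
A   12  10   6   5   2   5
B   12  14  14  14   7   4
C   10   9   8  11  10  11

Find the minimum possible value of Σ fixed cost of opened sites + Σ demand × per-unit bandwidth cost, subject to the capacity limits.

Open {A, B, C}; cheapest assignment that respects the capacities:
  A (cap 14, load 14): S3, S4, S5 — cost 5×6 + 6×5 + 3×2 = 66
  B (cap 15, load 5): S2, S6 — cost 3×14 + 2×4 = 50
  C (cap 13, load 11): S1 — cost 11×10 = 110
  Shipping 226, fixed 417 → total 643.
  Any other capacity-feasible assignment to {A, B, C} ships for at least 226.
Total demand is 30 and no other set of sites has combined capacity ≥ 30, so {A, B, C} is the only feasible choice of open sites. Minimum: 643.

643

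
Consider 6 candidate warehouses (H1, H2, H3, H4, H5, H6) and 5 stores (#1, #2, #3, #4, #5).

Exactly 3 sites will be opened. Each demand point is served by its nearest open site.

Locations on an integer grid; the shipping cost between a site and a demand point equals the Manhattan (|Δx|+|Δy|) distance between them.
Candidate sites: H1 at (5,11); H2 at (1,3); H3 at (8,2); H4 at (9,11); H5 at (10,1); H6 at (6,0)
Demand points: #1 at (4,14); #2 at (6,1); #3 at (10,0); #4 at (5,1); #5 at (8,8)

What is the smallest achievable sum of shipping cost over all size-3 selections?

14

Open {H1, H5, H6}.
  #1→H1 4, #2→H6 1, #3→H5 1, #4→H6 2, #5→H1 6  ⇒ total 14.
Compare {H1, H4, H6}: total 15.
Compare {H4, H5, H6}: total 16.
No size-3 selection does better; minimum is 14.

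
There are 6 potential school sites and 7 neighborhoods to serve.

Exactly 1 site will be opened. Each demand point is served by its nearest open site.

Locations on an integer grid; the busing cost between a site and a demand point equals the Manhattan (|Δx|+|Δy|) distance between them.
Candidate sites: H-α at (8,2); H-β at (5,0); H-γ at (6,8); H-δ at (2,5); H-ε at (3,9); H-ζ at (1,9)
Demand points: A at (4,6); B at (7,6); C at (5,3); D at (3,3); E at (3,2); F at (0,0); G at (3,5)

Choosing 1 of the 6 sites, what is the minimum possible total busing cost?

Open {H-δ}.
  A→H-δ 3, B→H-δ 6, C→H-δ 5, D→H-δ 3, E→H-δ 4, F→H-δ 7, G→H-δ 1  ⇒ total 29.
Compare {H-β}: total 39.
Compare {H-α}: total 46.
No size-1 selection does better; minimum is 29.

29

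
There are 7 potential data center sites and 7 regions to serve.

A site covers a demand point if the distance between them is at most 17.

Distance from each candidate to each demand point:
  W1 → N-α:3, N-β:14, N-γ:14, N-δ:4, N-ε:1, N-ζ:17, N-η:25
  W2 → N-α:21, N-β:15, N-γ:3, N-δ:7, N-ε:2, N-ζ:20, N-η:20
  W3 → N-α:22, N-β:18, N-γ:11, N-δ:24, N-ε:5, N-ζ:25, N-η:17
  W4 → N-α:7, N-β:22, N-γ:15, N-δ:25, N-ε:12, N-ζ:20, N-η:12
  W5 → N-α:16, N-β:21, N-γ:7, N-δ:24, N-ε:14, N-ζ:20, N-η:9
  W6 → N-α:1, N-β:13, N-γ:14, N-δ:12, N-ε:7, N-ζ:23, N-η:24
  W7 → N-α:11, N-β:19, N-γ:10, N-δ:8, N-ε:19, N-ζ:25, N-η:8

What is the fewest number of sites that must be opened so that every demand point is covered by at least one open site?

Coverage sets (demand points within 17 of each site):
  W1: {N-α, N-β, N-γ, N-δ, N-ε, N-ζ}
  W2: {N-β, N-γ, N-δ, N-ε}
  W3: {N-γ, N-ε, N-η}
  W4: {N-α, N-γ, N-ε, N-η}
  W5: {N-α, N-γ, N-ε, N-η}
  W6: {N-α, N-β, N-γ, N-δ, N-ε}
  W7: {N-α, N-γ, N-δ, N-η}
No single site covers all 7 demand points.
But {W1, W3} covers everything, so the minimum is 2.

2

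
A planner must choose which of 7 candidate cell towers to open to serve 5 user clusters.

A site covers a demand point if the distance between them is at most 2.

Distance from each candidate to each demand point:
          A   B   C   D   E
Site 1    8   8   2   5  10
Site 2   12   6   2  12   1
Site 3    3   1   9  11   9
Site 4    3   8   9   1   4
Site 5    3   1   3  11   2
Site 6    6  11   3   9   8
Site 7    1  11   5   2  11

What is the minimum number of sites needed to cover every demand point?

Coverage sets (demand points within 2 of each site):
  Site 1: {C}
  Site 2: {C, E}
  Site 3: {B}
  Site 4: {D}
  Site 5: {B, E}
  Site 6: {}
  Site 7: {A, D}
No 2 sites suffice: every size-2 union leaves at least one demand point uncovered.
But {Site 1, Site 5, Site 7} covers everything, so the minimum is 3.

3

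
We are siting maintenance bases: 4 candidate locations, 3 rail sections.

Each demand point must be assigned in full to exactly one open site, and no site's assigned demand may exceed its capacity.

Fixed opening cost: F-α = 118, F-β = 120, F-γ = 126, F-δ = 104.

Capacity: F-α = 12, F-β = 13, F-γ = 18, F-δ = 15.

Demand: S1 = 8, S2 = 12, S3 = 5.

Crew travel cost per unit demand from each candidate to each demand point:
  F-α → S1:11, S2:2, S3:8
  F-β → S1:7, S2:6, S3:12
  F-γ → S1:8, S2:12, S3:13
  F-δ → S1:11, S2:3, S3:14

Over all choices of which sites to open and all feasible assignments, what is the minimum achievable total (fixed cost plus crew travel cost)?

Open {F-β, F-δ}; cheapest assignment that respects the capacities:
  F-β (cap 13, load 13): S1, S3 — cost 8×7 + 5×12 = 116
  F-δ (cap 15, load 12): S2 — cost 12×3 = 36
  Shipping 152, fixed 224 → total 376.
  Any other capacity-feasible assignment to {F-β, F-δ} ships for at least 152.
Compare {F-α, F-β}: its best feasible assignment gives total 378.
Compare {F-γ, F-δ}: its best feasible assignment gives total 395.
Every other set of open sites that can feasibly serve all demand totals ≥ 378 even under its best assignment. Minimum: 376.

376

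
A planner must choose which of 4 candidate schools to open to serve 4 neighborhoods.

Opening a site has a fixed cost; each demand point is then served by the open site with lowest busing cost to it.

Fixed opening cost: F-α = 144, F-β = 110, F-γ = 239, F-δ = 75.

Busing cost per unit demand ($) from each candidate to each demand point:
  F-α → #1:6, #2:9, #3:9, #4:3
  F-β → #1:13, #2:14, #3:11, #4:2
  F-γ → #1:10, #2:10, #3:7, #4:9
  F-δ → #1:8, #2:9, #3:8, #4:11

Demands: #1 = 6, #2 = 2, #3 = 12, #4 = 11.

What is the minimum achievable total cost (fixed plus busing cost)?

Open {F-α}: assign each demand point to its cheapest open site.
  #1→F-α 6×6=36, #2→F-α 2×9=18, #3→F-α 12×9=108, #4→F-α 11×3=33
  busing cost 195, fixed 144 → total 339.
Compare {F-δ}: busing cost 283 + fixed 75 = 358.
Compare {F-β, F-δ}: busing cost 184 + fixed 185 = 369.
Compare {F-β}: busing cost 260 + fixed 110 = 370.
All other subsets cost ≥ 358. Minimum total cost: 339.

339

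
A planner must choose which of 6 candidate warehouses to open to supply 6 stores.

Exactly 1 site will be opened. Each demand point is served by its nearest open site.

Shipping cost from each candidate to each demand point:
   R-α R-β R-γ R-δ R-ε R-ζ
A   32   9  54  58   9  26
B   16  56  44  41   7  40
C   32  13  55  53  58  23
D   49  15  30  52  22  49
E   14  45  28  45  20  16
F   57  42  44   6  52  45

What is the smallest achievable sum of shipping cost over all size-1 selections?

168

Open {E}.
  R-α→E 14, R-β→E 45, R-γ→E 28, R-δ→E 45, R-ε→E 20, R-ζ→E 16  ⇒ total 168.
Compare {A}: total 188.
Compare {B}: total 204.
No size-1 selection does better; minimum is 168.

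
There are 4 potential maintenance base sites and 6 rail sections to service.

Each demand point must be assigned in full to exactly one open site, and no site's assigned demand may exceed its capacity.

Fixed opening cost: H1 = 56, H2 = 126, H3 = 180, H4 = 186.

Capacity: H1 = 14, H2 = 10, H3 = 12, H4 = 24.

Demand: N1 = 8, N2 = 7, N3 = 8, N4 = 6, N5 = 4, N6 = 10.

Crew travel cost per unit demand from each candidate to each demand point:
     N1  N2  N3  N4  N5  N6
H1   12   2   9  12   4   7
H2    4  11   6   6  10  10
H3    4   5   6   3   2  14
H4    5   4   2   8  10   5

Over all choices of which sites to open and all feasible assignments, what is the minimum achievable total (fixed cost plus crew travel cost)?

544

Open {H1, H2, H4}; cheapest assignment that respects the capacities:
  H1 (cap 14, load 11): N2, N5 — cost 7×2 + 4×4 = 30
  H2 (cap 10, load 8): N1 — cost 8×4 = 32
  H4 (cap 24, load 24): N3, N4, N6 — cost 8×2 + 6×8 + 10×5 = 114
  Shipping 176, fixed 368 → total 544.
  Any other capacity-feasible assignment to {H1, H2, H4} ships for at least 176.
Compare {H1, H3, H4}: its best feasible assignment gives total 590.
Compare {H2, H3, H4}: its best feasible assignment gives total 681.
Every other set of open sites that can feasibly serve all demand totals ≥ 590 even under its best assignment. Minimum: 544.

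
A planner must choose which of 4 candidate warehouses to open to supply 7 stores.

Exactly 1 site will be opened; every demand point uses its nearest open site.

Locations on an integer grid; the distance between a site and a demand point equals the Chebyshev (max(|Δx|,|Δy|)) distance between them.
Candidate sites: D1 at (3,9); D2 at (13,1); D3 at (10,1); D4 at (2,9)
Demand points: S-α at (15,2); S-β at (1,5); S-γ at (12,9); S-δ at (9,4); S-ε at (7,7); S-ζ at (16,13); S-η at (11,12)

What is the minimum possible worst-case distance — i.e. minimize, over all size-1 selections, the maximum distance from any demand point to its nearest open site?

12

Open {D2}.
  Farthest demand point is S-β at distance 12 (to D2); all others are ≤ 12.
With {D3} the worst case is 12.
With {D1} the worst case is 13.
No size-1 selection achieves below 12.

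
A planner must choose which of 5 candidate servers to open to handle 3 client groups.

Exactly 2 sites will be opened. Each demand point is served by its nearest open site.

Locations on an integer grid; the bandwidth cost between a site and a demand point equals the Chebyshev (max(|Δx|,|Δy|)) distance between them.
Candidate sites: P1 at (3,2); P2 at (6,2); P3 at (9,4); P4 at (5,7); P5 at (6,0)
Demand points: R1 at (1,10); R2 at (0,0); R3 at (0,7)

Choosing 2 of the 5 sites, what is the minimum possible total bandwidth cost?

Open {P1, P4}.
  R1→P4 4, R2→P1 3, R3→P1 5  ⇒ total 12.
Compare {P2, P4}: total 15.
Compare {P4, P5}: total 15.
No size-2 selection does better; minimum is 12.

12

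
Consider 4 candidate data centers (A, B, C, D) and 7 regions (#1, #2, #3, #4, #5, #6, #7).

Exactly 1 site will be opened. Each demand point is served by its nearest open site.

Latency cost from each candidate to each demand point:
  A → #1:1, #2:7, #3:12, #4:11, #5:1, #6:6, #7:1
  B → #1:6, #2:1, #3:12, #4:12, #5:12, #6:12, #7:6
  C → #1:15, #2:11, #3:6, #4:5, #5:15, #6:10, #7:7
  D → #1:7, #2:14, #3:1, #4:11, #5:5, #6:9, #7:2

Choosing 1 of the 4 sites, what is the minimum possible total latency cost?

39

Open {A}.
  #1→A 1, #2→A 7, #3→A 12, #4→A 11, #5→A 1, #6→A 6, #7→A 1  ⇒ total 39.
Compare {D}: total 49.
Compare {B}: total 61.
No size-1 selection does better; minimum is 39.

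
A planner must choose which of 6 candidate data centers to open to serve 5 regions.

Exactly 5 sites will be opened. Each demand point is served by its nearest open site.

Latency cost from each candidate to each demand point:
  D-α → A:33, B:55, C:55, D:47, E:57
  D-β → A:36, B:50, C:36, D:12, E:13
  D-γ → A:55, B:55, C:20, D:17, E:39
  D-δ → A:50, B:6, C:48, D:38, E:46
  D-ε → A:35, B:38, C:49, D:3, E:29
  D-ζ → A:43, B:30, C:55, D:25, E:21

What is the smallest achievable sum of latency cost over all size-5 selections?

Open {D-α, D-β, D-γ, D-δ, D-ε}.
  A→D-α 33, B→D-δ 6, C→D-γ 20, D→D-ε 3, E→D-β 13  ⇒ total 75.
Compare {D-β, D-γ, D-δ, D-ε, D-ζ}: total 77.
Compare {D-α, D-γ, D-δ, D-ε, D-ζ}: total 83.
No size-5 selection does better; minimum is 75.

75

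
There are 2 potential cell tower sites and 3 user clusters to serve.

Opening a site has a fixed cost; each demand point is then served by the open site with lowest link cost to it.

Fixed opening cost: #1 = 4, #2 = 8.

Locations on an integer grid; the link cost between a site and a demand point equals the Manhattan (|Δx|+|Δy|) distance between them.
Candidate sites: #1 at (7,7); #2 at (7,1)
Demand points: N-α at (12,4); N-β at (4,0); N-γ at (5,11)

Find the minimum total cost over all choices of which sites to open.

28

Open {#1}: assign each demand point to its cheapest open site.
  N-α→#1 8, N-β→#1 10, N-γ→#1 6
  link cost 24, fixed 4 → total 28.
Compare {#1, #2}: link cost 18 + fixed 12 = 30.
Compare {#2}: link cost 24 + fixed 8 = 32.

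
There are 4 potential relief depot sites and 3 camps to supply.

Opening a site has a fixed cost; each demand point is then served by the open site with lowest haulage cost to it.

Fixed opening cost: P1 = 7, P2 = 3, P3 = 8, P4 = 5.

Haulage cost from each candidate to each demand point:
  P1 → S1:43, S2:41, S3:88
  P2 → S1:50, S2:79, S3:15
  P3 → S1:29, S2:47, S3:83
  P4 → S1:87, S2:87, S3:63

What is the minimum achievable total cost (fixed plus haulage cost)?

Open {P2, P3}: assign each demand point to its cheapest open site.
  S1→P3 29, S2→P3 47, S3→P2 15
  haulage cost 91, fixed 11 → total 102.
Compare {P1, P2, P3}: haulage cost 85 + fixed 18 = 103.
Compare {P2, P3, P4}: haulage cost 91 + fixed 16 = 107.
Compare {P1, P2, P3, P4}: haulage cost 85 + fixed 23 = 108.
All other subsets cost ≥ 103. Minimum total cost: 102.

102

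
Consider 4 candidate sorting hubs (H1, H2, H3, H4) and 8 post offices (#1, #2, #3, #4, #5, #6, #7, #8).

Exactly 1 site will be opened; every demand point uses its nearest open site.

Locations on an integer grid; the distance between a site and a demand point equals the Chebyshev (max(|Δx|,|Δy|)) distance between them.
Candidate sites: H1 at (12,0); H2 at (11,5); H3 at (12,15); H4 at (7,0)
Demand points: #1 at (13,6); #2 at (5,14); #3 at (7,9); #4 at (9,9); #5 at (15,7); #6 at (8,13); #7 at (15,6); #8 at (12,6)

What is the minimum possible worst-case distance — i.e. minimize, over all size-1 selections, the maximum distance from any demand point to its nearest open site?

Open {H2}.
  Farthest demand point is #2 at distance 9 (to H2); all others are ≤ 9.
With {H3} the worst case is 9.
With {H1} the worst case is 14.
No size-1 selection achieves below 9.

9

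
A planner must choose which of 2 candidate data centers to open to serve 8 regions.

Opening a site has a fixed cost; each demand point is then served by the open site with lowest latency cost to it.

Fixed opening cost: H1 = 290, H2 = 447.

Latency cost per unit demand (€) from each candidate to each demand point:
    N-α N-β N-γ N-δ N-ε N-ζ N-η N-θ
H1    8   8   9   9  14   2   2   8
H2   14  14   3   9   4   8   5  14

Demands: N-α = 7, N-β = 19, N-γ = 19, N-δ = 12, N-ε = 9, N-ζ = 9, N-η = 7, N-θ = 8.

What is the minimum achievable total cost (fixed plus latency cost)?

Open {H1}: assign each demand point to its cheapest open site.
  N-α→H1 7×8=56, N-β→H1 19×8=152, N-γ→H1 19×9=171, N-δ→H1 12×9=108, N-ε→H1 9×14=126, N-ζ→H1 9×2=18, N-η→H1 7×2=14, N-θ→H1 8×8=64
  latency cost 709, fixed 290 → total 999.
Compare {H2}: latency cost 784 + fixed 447 = 1231.
Compare {H1, H2}: latency cost 505 + fixed 737 = 1242.

999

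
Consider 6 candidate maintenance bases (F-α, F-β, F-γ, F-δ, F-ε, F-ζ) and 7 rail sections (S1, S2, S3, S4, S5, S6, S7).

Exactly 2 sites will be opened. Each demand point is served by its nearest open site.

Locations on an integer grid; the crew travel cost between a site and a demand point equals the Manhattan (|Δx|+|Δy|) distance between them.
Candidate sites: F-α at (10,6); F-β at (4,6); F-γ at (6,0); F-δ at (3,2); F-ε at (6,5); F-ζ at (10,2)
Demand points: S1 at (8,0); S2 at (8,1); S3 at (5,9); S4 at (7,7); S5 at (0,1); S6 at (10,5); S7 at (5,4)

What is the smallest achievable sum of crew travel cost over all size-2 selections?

26

Open {F-γ, F-ε}.
  S1→F-γ 2, S2→F-γ 3, S3→F-ε 5, S4→F-ε 3, S5→F-γ 7, S6→F-ε 4, S7→F-ε 2  ⇒ total 26.
Compare {F-α, F-γ}: total 30.
Compare {F-β, F-γ}: total 30.
No size-2 selection does better; minimum is 26.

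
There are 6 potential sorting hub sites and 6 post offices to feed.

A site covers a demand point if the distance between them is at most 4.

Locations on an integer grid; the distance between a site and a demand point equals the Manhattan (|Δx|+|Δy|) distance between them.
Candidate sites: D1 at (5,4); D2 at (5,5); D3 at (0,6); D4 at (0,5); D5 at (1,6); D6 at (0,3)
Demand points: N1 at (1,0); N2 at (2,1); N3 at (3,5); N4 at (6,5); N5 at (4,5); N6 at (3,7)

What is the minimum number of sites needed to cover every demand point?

2

Coverage sets (demand points within 4 of each site):
  D1: {N3, N4, N5}
  D2: {N3, N4, N5, N6}
  D3: {N3, N6}
  D4: {N3, N5}
  D5: {N3, N5, N6}
  D6: {N1, N2}
No single site covers all 6 demand points.
But {D2, D6} covers everything, so the minimum is 2.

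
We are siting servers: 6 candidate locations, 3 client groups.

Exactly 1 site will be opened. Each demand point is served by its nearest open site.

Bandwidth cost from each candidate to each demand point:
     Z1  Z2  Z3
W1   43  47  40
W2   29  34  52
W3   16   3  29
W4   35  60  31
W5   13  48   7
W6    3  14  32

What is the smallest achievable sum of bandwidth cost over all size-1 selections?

Open {W3}.
  Z1→W3 16, Z2→W3 3, Z3→W3 29  ⇒ total 48.
Compare {W6}: total 49.
Compare {W5}: total 68.
No size-1 selection does better; minimum is 48.

48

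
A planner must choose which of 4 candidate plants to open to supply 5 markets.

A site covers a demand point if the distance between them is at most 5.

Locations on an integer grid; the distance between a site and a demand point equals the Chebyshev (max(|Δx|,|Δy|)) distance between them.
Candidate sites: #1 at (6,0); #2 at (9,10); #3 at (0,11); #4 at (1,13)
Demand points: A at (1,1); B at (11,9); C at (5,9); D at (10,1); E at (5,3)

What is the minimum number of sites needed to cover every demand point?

Coverage sets (demand points within 5 of each site):
  #1: {A, D, E}
  #2: {B, C}
  #3: {C}
  #4: {C}
No single site covers all 5 demand points.
But {#1, #2} covers everything, so the minimum is 2.

2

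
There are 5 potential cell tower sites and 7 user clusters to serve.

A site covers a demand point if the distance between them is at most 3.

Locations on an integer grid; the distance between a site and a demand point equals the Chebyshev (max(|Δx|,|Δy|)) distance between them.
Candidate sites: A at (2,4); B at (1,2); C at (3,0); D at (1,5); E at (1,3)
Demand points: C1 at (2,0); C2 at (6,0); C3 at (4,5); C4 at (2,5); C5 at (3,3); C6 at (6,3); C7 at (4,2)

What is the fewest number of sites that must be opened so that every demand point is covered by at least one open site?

Coverage sets (demand points within 3 of each site):
  A: {C3, C4, C5, C7}
  B: {C1, C3, C4, C5, C7}
  C: {C1, C2, C5, C6, C7}
  D: {C3, C4, C5, C7}
  E: {C1, C3, C4, C5, C7}
No single site covers all 7 demand points.
But {A, C} covers everything, so the minimum is 2.

2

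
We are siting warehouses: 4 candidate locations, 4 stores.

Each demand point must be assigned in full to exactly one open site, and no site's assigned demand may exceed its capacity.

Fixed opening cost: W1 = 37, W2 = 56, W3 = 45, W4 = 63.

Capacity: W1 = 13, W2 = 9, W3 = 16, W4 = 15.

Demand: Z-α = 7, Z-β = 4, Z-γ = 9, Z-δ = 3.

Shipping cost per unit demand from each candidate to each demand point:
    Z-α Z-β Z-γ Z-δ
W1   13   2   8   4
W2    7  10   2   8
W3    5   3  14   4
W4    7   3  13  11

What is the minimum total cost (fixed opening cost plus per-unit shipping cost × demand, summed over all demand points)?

178

Open {W2, W3}; cheapest assignment that respects the capacities:
  W2 (cap 9, load 9): Z-γ — cost 9×2 = 18
  W3 (cap 16, load 14): Z-α, Z-β, Z-δ — cost 7×5 + 4×3 + 3×4 = 59
  Shipping 77, fixed 101 → total 178.
  Any other capacity-feasible assignment to {W2, W3} ships for at least 77.
Compare {W1, W3}: its best feasible assignment gives total 209.
Compare {W1, W2, W3}: its best feasible assignment gives total 211.
Every other set of open sites that can feasibly serve all demand totals ≥ 209 even under its best assignment. Minimum: 178.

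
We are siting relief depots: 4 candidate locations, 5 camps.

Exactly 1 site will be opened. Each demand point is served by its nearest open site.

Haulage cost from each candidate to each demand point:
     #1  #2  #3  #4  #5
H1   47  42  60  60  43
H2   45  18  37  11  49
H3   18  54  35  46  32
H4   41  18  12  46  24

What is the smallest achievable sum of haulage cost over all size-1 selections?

Open {H4}.
  #1→H4 41, #2→H4 18, #3→H4 12, #4→H4 46, #5→H4 24  ⇒ total 141.
Compare {H2}: total 160.
Compare {H3}: total 185.
No size-1 selection does better; minimum is 141.

141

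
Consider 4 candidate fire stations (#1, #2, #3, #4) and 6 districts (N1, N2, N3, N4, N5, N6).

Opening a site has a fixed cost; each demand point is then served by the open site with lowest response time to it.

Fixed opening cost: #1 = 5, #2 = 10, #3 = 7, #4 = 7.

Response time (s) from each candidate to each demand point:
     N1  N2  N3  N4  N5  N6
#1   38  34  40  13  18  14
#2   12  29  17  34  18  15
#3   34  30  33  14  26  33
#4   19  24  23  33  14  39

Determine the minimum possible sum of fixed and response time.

116

Open {#1, #2, #4}: assign each demand point to its cheapest open site.
  N1→#2 12, N2→#4 24, N3→#2 17, N4→#1 13, N5→#4 14, N6→#1 14
  response time 94, fixed 22 → total 116.
Compare {#1, #2}: response time 103 + fixed 15 = 118.
Compare {#1, #4}: response time 107 + fixed 12 = 119.
Compare {#2, #3, #4}: response time 96 + fixed 24 = 120.
All other subsets cost ≥ 118. Minimum total cost: 116.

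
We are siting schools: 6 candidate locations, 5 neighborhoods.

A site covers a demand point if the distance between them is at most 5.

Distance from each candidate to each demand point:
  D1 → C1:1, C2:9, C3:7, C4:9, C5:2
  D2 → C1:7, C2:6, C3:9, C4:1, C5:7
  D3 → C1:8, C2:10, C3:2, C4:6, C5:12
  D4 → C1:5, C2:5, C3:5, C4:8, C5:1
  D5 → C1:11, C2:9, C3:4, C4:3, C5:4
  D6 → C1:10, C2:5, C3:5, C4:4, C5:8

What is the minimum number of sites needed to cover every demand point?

2

Coverage sets (demand points within 5 of each site):
  D1: {C1, C5}
  D2: {C4}
  D3: {C3}
  D4: {C1, C2, C3, C5}
  D5: {C3, C4, C5}
  D6: {C2, C3, C4}
No single site covers all 5 demand points.
But {D1, D6} covers everything, so the minimum is 2.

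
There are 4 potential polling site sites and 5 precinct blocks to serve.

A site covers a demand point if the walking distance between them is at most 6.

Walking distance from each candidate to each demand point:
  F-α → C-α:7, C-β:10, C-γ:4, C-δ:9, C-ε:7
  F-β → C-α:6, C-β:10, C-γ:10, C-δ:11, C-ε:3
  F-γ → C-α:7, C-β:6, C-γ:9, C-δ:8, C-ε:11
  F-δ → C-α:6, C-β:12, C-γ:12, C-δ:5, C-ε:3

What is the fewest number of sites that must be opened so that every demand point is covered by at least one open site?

Coverage sets (demand points within 6 of each site):
  F-α: {C-γ}
  F-β: {C-α, C-ε}
  F-γ: {C-β}
  F-δ: {C-α, C-δ, C-ε}
No 2 sites suffice: every size-2 union leaves at least one demand point uncovered.
But {F-α, F-γ, F-δ} covers everything, so the minimum is 3.

3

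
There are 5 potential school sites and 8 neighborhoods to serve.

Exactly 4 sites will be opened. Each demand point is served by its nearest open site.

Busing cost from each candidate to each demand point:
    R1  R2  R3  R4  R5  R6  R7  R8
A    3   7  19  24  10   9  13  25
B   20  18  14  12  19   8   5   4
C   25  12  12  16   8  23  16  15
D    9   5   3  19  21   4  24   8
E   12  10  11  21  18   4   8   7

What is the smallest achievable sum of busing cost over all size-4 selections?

Open {A, B, C, D}.
  R1→A 3, R2→D 5, R3→D 3, R4→B 12, R5→C 8, R6→D 4, R7→B 5, R8→B 4  ⇒ total 44.
Compare {A, B, D, E}: total 46.
Compare {B, C, D, E}: total 50.
No size-4 selection does better; minimum is 44.

44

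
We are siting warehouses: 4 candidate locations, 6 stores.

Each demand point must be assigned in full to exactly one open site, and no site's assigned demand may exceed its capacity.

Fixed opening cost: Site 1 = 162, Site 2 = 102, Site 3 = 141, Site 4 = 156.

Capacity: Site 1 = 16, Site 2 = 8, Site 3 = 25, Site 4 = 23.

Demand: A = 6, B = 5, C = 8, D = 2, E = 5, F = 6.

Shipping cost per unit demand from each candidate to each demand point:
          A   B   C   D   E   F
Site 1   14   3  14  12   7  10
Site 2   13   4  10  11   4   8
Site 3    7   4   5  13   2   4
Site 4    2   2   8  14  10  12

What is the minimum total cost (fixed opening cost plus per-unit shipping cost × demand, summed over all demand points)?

Open {Site 2, Site 3}; cheapest assignment that respects the capacities:
  Site 2 (cap 8, load 7): B, D — cost 5×4 + 2×11 = 42
  Site 3 (cap 25, load 25): A, C, E, F — cost 6×7 + 8×5 + 5×2 + 6×4 = 116
  Shipping 158, fixed 243 → total 401.
  Any other capacity-feasible assignment to {Site 2, Site 3} ships for at least 158.
Compare {Site 3, Site 4}: its best feasible assignment gives total 419.
Compare {Site 1, Site 3}: its best feasible assignment gives total 458.
Every other set of open sites that can feasibly serve all demand totals ≥ 419 even under its best assignment. Minimum: 401.

401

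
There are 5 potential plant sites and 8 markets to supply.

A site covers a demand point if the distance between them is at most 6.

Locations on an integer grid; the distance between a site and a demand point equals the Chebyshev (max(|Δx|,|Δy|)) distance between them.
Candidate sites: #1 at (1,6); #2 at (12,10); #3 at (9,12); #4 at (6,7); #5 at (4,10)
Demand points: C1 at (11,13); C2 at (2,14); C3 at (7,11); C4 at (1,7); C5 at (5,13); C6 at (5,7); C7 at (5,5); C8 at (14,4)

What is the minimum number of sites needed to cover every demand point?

Coverage sets (demand points within 6 of each site):
  #1: {C3, C4, C6, C7}
  #2: {C1, C3, C8}
  #3: {C1, C3, C5, C6}
  #4: {C1, C3, C4, C5, C6, C7}
  #5: {C2, C3, C4, C5, C6, C7}
No single site covers all 8 demand points.
But {#2, #5} covers everything, so the minimum is 2.

2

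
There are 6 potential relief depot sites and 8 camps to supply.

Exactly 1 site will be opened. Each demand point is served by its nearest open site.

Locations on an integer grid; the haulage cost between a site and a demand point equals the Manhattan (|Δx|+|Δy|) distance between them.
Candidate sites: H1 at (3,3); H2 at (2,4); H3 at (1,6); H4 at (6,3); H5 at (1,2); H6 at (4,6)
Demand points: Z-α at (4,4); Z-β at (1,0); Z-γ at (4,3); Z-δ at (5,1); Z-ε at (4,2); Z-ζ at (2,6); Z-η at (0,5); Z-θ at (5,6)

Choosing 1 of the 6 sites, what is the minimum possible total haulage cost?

Open {H1}.
  Z-α→H1 2, Z-β→H1 5, Z-γ→H1 1, Z-δ→H1 4, Z-ε→H1 2, Z-ζ→H1 4, Z-η→H1 5, Z-θ→H1 5  ⇒ total 28.
Compare {H2}: total 30.
Compare {H6}: total 32.
No size-1 selection does better; minimum is 28.

28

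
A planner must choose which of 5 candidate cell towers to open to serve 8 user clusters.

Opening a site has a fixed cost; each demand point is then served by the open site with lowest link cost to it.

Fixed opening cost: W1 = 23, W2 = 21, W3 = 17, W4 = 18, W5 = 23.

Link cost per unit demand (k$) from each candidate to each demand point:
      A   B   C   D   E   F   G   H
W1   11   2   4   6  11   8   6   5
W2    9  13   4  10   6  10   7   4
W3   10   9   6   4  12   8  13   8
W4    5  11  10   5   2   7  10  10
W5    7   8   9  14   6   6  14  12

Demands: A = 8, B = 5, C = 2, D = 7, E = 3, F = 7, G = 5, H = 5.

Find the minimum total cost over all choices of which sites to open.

244

Open {W1, W4}: assign each demand point to its cheapest open site.
  A→W4 8×5=40, B→W1 5×2=10, C→W1 2×4=8, D→W4 7×5=35, E→W4 3×2=6, F→W4 7×7=49, G→W1 5×6=30, H→W1 5×5=25
  link cost 203, fixed 41 → total 244.
Compare {W1, W3, W4}: link cost 196 + fixed 58 = 254.
Compare {W1, W2, W4}: link cost 198 + fixed 62 = 260.
Compare {W1, W4, W5}: link cost 196 + fixed 64 = 260.
All other subsets cost ≥ 254. Minimum total cost: 244.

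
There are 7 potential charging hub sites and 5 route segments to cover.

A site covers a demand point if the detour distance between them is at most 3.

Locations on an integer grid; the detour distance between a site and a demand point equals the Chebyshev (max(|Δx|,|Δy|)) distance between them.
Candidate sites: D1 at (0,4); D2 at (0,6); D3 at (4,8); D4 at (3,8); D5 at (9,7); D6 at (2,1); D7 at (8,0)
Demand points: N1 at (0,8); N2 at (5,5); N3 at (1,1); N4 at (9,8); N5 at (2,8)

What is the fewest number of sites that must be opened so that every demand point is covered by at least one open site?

3

Coverage sets (demand points within 3 of each site):
  D1: {N3}
  D2: {N1, N5}
  D3: {N2, N5}
  D4: {N1, N2, N5}
  D5: {N4}
  D6: {N3}
  D7: {}
No 2 sites suffice: every size-2 union leaves at least one demand point uncovered.
But {D1, D4, D5} covers everything, so the minimum is 3.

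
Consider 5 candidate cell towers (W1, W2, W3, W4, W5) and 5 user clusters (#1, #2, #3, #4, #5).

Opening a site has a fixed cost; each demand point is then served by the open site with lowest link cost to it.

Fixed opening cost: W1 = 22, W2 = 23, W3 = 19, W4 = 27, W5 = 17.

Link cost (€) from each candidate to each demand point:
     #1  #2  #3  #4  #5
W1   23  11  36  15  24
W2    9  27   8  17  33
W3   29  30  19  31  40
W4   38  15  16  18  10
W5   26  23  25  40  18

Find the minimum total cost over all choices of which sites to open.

109

Open {W2, W4}: assign each demand point to its cheapest open site.
  #1→W2 9, #2→W4 15, #3→W2 8, #4→W2 17, #5→W4 10
  link cost 59, fixed 50 → total 109.
Compare {W1, W2}: link cost 67 + fixed 45 = 112.
Compare {W2, W5}: link cost 75 + fixed 40 = 115.
Compare {W2}: link cost 94 + fixed 23 = 117.
All other subsets cost ≥ 112. Minimum total cost: 109.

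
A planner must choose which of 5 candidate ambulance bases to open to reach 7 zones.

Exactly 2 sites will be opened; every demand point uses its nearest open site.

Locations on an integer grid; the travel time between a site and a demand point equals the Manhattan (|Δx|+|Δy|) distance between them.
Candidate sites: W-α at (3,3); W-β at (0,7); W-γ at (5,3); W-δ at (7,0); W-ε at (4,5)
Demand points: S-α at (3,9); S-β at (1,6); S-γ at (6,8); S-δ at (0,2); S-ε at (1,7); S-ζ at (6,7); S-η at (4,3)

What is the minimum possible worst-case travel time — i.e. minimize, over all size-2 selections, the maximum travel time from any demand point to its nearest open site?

Open {W-α, W-ε}.
  Farthest demand point is S-α at travel time 5 (to W-ε); all others are ≤ 5.
With {W-β, W-ε} the worst case is 5.
With {W-α, W-γ} the worst case is 6.
No size-2 selection achieves below 5.

5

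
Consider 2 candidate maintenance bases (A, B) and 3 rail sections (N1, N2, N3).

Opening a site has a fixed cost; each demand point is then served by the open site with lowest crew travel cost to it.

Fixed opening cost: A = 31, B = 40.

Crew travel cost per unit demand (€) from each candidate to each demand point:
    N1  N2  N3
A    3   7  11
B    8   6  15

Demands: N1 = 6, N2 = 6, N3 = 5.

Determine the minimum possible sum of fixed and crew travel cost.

146

Open {A}: assign each demand point to its cheapest open site.
  N1→A 6×3=18, N2→A 6×7=42, N3→A 5×11=55
  crew travel cost 115, fixed 31 → total 146.
Compare {A, B}: crew travel cost 109 + fixed 71 = 180.
Compare {B}: crew travel cost 159 + fixed 40 = 199.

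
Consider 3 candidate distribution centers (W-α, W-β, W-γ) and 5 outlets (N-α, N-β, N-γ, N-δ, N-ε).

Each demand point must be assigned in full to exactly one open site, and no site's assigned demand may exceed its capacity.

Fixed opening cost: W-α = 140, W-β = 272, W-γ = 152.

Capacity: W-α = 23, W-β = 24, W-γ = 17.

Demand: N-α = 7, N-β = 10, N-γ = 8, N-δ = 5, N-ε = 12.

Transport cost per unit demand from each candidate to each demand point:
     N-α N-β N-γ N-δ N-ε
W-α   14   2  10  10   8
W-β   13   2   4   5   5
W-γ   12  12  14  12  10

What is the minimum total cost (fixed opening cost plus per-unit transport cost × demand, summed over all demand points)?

Open {W-α, W-β}; cheapest assignment that respects the capacities:
  W-α (cap 23, load 22): N-α, N-β, N-δ — cost 7×14 + 10×2 + 5×10 = 168
  W-β (cap 24, load 20): N-γ, N-ε — cost 8×4 + 12×5 = 92
  Shipping 260, fixed 412 → total 672.
  Any other capacity-feasible assignment to {W-α, W-β} ships for at least 260.
Compare {W-α, W-β, W-γ}: its best feasible assignment gives total 810.
Every other set of open sites that can feasibly serve all demand totals ≥ 810 even under its best assignment. Minimum: 672.

672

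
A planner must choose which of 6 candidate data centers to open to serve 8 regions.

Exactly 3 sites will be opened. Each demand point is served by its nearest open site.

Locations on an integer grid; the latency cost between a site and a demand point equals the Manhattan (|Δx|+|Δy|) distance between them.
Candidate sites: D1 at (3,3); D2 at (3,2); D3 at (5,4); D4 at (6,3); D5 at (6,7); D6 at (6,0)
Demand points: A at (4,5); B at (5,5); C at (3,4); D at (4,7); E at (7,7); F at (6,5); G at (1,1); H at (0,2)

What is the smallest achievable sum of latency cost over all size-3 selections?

16

Open {D2, D3, D5}.
  A→D3 2, B→D3 1, C→D2 2, D→D5 2, E→D5 1, F→D3 2, G→D2 3, H→D2 3  ⇒ total 16.
Compare {D1, D3, D5}: total 17.
Compare {D1, D2, D5}: total 18.
No size-3 selection does better; minimum is 16.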